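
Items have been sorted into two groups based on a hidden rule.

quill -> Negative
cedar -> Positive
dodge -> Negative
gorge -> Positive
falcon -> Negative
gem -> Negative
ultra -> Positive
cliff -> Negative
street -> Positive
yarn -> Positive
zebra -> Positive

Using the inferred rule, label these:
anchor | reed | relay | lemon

Positive, Positive, Positive, Negative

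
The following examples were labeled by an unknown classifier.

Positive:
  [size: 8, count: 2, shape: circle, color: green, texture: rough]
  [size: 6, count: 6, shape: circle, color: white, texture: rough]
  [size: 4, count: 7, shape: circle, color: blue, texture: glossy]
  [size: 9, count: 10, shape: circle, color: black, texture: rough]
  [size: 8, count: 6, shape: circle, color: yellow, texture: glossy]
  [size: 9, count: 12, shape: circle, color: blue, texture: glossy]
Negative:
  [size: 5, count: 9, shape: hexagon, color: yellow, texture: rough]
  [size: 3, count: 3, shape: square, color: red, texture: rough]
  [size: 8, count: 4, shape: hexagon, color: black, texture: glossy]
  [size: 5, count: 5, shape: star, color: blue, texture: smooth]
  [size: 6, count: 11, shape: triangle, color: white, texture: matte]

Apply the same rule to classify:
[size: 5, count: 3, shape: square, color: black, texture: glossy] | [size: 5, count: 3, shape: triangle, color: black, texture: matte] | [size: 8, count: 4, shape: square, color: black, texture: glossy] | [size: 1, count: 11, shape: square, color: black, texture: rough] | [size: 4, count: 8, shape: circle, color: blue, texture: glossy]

Negative, Negative, Negative, Negative, Positive

All 'Positive' examples share one property — shape is circle — and every 'Negative' example lacks it.
[size: 5, count: 3, shape: square, color: black, texture: glossy]: Negative (shape is square). [size: 5, count: 3, shape: triangle, color: black, texture: matte]: Negative (shape is triangle). [size: 8, count: 4, shape: square, color: black, texture: glossy]: Negative (shape is square). [size: 1, count: 11, shape: square, color: black, texture: rough]: Negative (shape is square). [size: 4, count: 8, shape: circle, color: blue, texture: glossy]: Positive (shape is circle).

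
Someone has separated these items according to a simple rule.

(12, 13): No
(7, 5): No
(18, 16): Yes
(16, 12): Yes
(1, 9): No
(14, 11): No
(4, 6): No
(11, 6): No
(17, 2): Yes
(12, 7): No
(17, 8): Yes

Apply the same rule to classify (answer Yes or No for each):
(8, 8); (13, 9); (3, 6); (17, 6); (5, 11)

The pattern is that an item is 'Yes' exactly when: first ≥ 16.

No, No, No, Yes, No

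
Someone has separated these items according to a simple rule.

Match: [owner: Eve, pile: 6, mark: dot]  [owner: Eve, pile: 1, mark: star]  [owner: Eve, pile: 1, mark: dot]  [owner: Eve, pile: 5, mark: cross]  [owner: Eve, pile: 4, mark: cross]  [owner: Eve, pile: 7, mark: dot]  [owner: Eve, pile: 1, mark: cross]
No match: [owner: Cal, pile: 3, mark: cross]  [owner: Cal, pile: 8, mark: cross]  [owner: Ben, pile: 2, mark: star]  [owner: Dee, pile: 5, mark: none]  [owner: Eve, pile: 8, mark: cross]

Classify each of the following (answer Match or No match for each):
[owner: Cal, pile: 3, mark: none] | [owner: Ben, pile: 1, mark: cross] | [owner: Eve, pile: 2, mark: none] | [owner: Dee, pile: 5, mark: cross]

No match, No match, Match, No match

The classifier is using: owner is Eve AND pile ≤ 7.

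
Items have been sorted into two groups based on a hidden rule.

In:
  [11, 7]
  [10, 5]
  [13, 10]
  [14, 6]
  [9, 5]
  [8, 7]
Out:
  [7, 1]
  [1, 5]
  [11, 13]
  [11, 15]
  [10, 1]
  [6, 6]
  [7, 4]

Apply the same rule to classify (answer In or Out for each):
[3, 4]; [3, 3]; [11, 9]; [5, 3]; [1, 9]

Out, Out, In, Out, Out

Every 'In' example satisfies: first > second AND sum ≥ 12. None of the 'Out' examples do.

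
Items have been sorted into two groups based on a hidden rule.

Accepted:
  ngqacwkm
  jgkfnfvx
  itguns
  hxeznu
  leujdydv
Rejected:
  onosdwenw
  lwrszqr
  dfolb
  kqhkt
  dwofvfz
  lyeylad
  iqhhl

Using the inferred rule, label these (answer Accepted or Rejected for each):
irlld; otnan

Rejected, Rejected

All 'Accepted' examples share one property — even length — and every 'Rejected' example lacks it.
Rejected: irlld, since length 5.
Rejected: otnan, since length 5.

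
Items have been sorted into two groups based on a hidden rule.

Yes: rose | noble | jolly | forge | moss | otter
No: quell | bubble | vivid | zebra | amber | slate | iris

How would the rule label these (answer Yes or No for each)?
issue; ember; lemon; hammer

The pattern is that an item is 'Yes' exactly when: contains 'o'.
issue: no 'o' — lacks this property, so No.
ember: no 'o' — lacks this property, so No.
lemon: has 'o' — meets the rule, so Yes.
hammer: no 'o' — lacks this property, so No.

No, No, Yes, No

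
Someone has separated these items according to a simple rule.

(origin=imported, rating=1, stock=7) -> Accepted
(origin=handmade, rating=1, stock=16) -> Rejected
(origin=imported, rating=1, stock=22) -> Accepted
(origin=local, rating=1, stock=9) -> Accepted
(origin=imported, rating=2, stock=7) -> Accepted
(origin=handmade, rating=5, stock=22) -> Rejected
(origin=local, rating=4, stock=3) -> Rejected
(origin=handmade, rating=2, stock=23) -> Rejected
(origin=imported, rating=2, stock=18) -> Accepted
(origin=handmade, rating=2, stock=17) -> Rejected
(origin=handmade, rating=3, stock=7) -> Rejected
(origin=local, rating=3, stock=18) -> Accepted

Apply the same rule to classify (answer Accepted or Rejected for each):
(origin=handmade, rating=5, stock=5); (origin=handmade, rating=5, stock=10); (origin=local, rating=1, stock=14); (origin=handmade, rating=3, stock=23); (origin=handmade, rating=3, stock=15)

'Accepted' ⟺ origin is not handmade AND stock ≥ 7.
(origin=handmade, rating=5, stock=5) — origin is handmade, stock = 5, hence Rejected. (origin=handmade, rating=5, stock=10) — origin is handmade, stock = 10, hence Rejected. (origin=local, rating=1, stock=14) — origin is local, stock = 14, hence Accepted. (origin=handmade, rating=3, stock=23) — origin is handmade, stock = 23, hence Rejected. (origin=handmade, rating=3, stock=15) — origin is handmade, stock = 15, hence Rejected.

Rejected, Rejected, Accepted, Rejected, Rejected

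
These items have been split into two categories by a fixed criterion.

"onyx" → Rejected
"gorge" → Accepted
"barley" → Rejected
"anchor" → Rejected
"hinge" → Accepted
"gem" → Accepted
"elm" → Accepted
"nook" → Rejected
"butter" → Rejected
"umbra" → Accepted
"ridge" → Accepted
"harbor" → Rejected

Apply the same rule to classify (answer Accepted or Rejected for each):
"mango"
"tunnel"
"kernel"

One predicate separates the groups cleanly: odd length.

Accepted, Rejected, Rejected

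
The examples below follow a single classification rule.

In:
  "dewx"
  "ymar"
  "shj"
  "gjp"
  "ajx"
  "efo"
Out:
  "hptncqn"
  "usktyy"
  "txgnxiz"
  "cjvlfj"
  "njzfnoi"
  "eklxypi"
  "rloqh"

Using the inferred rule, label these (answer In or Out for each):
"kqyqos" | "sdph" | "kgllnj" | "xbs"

Out, In, Out, In

'In' ⟺ length ≤ 4.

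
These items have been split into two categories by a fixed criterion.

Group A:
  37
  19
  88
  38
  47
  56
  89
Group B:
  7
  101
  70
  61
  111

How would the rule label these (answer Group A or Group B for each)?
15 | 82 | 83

Group B, Group A, Group A

The classifier is using: digit sum ≥ 8.
15 — digit sum 1+5 = 6, hence Group B. 82 — digit sum 8+2 = 10, hence Group A. 83 — digit sum 8+3 = 11, hence Group A.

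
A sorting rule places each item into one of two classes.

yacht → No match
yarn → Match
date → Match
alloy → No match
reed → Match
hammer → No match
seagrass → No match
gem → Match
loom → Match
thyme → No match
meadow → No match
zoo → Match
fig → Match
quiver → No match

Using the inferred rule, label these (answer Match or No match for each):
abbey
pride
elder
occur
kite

No match, No match, No match, No match, Match

'Match' ⟺ length ≤ 4.
No match: abbey, since length 5.
No match: pride, since length 5.
No match: elder, since length 5.
No match: occur, since length 5.
Match: kite, since length 4.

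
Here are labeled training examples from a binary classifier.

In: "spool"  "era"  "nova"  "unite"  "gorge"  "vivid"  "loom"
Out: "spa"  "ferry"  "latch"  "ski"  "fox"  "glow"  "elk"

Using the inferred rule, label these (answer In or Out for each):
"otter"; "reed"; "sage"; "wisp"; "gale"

The common property of the 'In' items is: has ≥ 2 vowels. No 'Out' item has it.
"otter" → 2 vowels → In.
"reed" → 2 vowels → In.
"sage" → 2 vowels → In.
"wisp" → 1 vowel → Out.
"gale" → 2 vowels → In.

In, In, In, Out, In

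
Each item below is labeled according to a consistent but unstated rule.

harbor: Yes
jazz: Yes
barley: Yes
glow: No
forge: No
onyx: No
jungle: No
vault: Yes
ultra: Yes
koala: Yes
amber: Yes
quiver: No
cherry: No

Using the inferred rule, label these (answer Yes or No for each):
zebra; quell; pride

Yes, No, No

Every 'Yes' example satisfies: contains 'a'. None of the 'No' examples do.
Yes: zebra, since has 'a'. No: quell, since no 'a'. No: pride, since no 'a'.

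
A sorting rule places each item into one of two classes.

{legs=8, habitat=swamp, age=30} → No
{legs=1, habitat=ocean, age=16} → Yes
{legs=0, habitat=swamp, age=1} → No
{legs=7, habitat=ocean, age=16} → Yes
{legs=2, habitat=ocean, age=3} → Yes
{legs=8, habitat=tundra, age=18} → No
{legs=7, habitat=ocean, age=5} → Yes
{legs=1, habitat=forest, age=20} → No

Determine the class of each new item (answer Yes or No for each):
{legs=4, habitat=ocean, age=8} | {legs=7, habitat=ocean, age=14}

Every 'Yes' example satisfies: habitat is ocean. None of the 'No' examples do.
{legs=4, habitat=ocean, age=8} → habitat is ocean → Yes. {legs=7, habitat=ocean, age=14} → habitat is ocean → Yes.

Yes, Yes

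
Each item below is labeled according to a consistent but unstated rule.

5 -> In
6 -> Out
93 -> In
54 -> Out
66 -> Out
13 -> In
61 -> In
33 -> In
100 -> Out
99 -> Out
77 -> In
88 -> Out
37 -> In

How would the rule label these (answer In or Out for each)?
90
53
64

Checking candidate rules against both groups, what survives is: ≡ 1 (mod 4).
90: Out (90 mod 4 = 2). 53: In (53 mod 4 = 1). 64: Out (64 mod 4 = 0).

Out, In, Out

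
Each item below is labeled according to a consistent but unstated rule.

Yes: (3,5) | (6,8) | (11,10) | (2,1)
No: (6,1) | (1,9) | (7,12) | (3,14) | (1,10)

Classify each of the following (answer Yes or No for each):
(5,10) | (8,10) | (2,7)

No, Yes, No

'Yes' ⟺ |first − second| ≤ 2.
(5,10): No (|5−10| = 5). (8,10): Yes (|8−10| = 2). (2,7): No (|2−7| = 5).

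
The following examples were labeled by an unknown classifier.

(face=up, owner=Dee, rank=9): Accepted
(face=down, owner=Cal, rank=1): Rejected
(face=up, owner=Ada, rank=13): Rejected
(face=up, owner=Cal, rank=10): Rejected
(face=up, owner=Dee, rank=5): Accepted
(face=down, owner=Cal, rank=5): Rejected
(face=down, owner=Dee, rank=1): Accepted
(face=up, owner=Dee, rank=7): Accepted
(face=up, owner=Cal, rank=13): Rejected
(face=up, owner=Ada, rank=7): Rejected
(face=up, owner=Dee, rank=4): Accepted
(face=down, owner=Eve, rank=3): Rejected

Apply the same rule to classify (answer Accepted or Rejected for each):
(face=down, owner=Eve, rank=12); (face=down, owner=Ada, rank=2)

Rejected, Rejected

Every 'Accepted' example satisfies: owner is Dee. None of the 'Rejected' examples do.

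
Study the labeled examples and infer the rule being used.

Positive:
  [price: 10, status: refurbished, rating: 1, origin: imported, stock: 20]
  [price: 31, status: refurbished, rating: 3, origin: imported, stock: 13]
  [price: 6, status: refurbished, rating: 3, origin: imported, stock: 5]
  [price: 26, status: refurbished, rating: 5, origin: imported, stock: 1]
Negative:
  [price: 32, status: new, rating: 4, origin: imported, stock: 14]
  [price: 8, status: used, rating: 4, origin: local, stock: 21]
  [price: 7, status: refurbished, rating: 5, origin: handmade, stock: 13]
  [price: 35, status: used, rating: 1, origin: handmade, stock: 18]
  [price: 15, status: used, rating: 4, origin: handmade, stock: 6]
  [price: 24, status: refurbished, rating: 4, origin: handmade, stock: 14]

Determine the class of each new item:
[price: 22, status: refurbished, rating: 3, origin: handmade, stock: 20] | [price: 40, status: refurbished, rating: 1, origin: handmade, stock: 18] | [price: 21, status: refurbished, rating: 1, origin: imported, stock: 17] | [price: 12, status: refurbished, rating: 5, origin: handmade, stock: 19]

The distinguishing property — status is refurbished AND origin is imported — holds for all the 'Positive' cases and none of the 'Negative' cases.

Negative, Negative, Positive, Negative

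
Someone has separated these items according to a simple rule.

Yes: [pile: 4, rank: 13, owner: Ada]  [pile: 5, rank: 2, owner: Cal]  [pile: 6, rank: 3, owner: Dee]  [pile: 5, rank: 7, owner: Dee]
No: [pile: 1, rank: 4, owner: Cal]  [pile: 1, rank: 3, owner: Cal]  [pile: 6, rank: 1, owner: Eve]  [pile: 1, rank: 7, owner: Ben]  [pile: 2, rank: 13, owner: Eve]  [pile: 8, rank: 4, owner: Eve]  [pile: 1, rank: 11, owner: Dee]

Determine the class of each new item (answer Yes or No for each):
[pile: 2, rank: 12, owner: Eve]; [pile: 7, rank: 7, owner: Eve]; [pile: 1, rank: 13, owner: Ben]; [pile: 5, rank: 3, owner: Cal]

No, No, No, Yes

A rule that fits every label: owner is not Eve AND pile ≥ 2 — true of each 'Yes' example, false of each 'No' one.
[pile: 2, rank: 12, owner: Eve]: owner is Eve, pile = 2, fails the rule → No. [pile: 7, rank: 7, owner: Eve]: owner is Eve, pile = 7, fails the rule → No. [pile: 1, rank: 13, owner: Ben]: owner is Ben, pile = 1, fails the rule → No. [pile: 5, rank: 3, owner: Cal]: owner is Cal, pile = 5, passes → Yes.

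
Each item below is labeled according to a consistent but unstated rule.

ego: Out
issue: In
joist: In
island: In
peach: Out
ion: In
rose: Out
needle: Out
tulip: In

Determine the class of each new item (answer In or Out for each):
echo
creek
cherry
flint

Looking at the examples, the only property every 'In' case has and every 'Out' case lacks is: contains 'i'.

Out, Out, Out, In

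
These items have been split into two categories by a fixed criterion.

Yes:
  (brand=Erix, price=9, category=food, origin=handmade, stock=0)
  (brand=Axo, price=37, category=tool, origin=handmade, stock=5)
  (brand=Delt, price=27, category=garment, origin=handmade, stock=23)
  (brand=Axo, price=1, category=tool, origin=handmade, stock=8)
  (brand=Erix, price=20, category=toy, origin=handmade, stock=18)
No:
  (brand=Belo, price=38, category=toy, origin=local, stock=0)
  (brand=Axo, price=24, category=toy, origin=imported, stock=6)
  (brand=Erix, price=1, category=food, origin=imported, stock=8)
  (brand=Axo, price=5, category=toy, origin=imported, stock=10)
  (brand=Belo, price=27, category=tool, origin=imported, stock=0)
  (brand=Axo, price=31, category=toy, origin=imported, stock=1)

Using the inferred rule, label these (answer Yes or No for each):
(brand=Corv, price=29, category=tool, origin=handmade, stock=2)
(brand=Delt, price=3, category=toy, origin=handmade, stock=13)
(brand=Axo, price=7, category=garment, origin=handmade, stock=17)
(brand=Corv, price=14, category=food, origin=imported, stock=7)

The classifier is using: origin is handmade.
(brand=Corv, price=29, category=tool, origin=handmade, stock=2): origin is handmade — has this property, so Yes.
(brand=Delt, price=3, category=toy, origin=handmade, stock=13): origin is handmade — has this property, so Yes.
(brand=Axo, price=7, category=garment, origin=handmade, stock=17): origin is handmade — has this property, so Yes.
(brand=Corv, price=14, category=food, origin=imported, stock=7): origin is imported — does not satisfy this, so No.

Yes, Yes, Yes, No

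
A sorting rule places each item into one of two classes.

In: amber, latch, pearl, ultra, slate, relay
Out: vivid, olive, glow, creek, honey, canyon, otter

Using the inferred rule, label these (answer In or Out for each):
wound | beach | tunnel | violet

Out, In, Out, Out

The classifier is using: odd length AND contains 'a'.
wound: length 5, no 'a', fails this test → Out.
beach: length 5, has 'a', qualifies → In.
tunnel: length 6, no 'a', fails this test → Out.
violet: length 6, no 'a', fails this test → Out.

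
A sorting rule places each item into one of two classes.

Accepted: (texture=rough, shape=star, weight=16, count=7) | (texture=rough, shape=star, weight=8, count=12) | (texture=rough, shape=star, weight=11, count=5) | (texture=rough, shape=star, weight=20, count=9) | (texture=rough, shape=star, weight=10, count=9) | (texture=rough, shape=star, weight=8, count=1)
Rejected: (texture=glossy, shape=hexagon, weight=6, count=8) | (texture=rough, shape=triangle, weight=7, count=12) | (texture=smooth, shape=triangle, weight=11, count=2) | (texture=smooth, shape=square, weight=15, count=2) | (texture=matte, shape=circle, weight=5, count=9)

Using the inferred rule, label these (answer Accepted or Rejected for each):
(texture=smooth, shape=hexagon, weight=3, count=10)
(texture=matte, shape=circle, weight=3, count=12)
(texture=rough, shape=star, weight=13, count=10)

Rejected, Rejected, Accepted

A rule that fits every label: shape is star — true of each 'Accepted' example, false of each 'Rejected' one.
(texture=smooth, shape=hexagon, weight=3, count=10): Rejected (shape is hexagon).
(texture=matte, shape=circle, weight=3, count=12): Rejected (shape is circle).
(texture=rough, shape=star, weight=13, count=10): Accepted (shape is star).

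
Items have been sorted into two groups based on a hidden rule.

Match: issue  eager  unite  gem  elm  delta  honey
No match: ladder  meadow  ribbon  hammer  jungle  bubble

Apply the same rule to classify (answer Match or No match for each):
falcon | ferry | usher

No match, Match, Match

The classifier is using: odd length.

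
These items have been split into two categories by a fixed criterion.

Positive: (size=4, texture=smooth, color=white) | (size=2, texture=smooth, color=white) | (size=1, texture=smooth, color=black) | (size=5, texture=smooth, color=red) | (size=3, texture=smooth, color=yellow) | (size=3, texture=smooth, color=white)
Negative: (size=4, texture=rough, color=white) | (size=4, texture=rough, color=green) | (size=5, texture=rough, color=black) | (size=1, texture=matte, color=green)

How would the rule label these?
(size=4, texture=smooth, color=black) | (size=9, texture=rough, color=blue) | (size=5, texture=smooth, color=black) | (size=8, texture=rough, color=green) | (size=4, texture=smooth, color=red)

Positive, Negative, Positive, Negative, Positive

A rule that fits every label: texture is smooth — true of each 'Positive' example, false of each 'Negative' one.
(size=4, texture=smooth, color=black) — texture is smooth, hence Positive.
(size=9, texture=rough, color=blue) — texture is rough, hence Negative.
(size=5, texture=smooth, color=black) — texture is smooth, hence Positive.
(size=8, texture=rough, color=green) — texture is rough, hence Negative.
(size=4, texture=smooth, color=red) — texture is smooth, hence Positive.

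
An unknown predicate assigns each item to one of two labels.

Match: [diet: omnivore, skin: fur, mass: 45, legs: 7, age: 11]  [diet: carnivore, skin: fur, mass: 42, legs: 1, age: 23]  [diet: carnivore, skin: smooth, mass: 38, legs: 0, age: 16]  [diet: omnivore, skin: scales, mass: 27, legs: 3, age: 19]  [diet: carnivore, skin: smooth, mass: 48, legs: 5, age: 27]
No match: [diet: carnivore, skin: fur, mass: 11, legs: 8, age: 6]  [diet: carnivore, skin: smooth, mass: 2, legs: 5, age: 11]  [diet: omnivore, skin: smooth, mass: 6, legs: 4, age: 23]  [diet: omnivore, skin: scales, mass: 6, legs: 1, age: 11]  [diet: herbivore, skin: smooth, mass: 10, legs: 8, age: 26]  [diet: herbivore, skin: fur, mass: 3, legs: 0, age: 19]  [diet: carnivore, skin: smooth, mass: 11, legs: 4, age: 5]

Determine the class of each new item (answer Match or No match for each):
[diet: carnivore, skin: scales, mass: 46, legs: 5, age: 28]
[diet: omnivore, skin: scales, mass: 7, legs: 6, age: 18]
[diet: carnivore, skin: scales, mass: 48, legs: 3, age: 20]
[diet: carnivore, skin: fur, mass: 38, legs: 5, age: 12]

One predicate separates the groups cleanly: mass ≥ 27.
Match: [diet: carnivore, skin: scales, mass: 46, legs: 5, age: 28], since mass = 46. No match: [diet: omnivore, skin: scales, mass: 7, legs: 6, age: 18], since mass = 7. Match: [diet: carnivore, skin: scales, mass: 48, legs: 3, age: 20], since mass = 48. Match: [diet: carnivore, skin: fur, mass: 38, legs: 5, age: 12], since mass = 38.

Match, No match, Match, Match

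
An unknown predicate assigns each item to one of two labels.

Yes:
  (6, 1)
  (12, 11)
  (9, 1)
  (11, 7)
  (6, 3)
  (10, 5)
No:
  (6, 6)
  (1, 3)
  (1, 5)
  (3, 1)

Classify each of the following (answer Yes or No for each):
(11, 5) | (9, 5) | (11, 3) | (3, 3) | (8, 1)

Every 'Yes' example satisfies: sum ≥ 7 AND second is odd. None of the 'No' examples do.
(11, 5) — 11+5 = 16, second 5, hence Yes.
(9, 5) — 9+5 = 14, second 5, hence Yes.
(11, 3) — 11+3 = 14, second 3, hence Yes.
(3, 3) — 3+3 = 6, second 3, hence No.
(8, 1) — 8+1 = 9, second 1, hence Yes.

Yes, Yes, Yes, No, Yes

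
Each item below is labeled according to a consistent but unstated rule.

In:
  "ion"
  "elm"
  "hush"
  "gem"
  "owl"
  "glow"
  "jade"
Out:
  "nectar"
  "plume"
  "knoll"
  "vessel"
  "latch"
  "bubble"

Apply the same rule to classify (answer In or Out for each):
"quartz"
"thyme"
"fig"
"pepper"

The simplest hypothesis consistent with all the labels is: length ≤ 4.

Out, Out, In, Out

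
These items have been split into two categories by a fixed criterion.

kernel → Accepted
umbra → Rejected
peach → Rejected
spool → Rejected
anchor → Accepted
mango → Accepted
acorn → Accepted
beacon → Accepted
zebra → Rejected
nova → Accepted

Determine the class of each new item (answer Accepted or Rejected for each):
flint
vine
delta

The common property of the 'Accepted' items is: contains 'n'. No 'Rejected' item has it.

Accepted, Accepted, Rejected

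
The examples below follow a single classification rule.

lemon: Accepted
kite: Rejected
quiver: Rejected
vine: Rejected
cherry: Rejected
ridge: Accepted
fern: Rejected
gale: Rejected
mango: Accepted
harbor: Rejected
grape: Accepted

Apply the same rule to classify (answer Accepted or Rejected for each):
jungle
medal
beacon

Rejected, Accepted, Rejected

The rule appears to be: odd length.
jungle: Rejected (length 6). medal: Accepted (length 5). beacon: Rejected (length 6).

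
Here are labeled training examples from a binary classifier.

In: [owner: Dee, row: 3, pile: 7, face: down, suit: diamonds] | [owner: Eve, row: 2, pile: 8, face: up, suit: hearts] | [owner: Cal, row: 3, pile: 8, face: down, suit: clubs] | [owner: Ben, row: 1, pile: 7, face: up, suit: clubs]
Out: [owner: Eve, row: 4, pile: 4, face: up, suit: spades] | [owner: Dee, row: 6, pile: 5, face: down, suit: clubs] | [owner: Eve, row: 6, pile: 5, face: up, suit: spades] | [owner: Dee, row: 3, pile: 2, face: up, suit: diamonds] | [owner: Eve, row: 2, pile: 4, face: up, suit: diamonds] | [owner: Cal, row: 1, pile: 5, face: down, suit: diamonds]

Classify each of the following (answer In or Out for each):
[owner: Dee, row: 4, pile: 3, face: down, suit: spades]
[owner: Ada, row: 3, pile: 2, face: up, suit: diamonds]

Out, Out

The classifier is using: pile ≥ 7.
[owner: Dee, row: 4, pile: 3, face: down, suit: spades]: pile = 3, fails this test → Out.
[owner: Ada, row: 3, pile: 2, face: up, suit: diamonds]: pile = 2, fails this test → Out.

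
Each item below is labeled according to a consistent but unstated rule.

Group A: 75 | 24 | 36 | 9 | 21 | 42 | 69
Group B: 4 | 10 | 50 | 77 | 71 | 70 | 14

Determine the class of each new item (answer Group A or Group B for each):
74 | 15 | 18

The common property of the 'Group A' items is: multiple of 3. No 'Group B' item has it.
74: 74 = 3·24 + 2 — fails the rule, so Group B. 15: 15 = 3·5 — matches, so Group A. 18: 18 = 3·6 — matches, so Group A.

Group B, Group A, Group A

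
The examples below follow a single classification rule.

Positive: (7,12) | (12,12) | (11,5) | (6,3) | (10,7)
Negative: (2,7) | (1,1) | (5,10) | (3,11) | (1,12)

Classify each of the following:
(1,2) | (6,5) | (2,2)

Rule: first ≥ 6. This holds for each 'Positive' example and fails for each 'Negative' one.

Negative, Positive, Negative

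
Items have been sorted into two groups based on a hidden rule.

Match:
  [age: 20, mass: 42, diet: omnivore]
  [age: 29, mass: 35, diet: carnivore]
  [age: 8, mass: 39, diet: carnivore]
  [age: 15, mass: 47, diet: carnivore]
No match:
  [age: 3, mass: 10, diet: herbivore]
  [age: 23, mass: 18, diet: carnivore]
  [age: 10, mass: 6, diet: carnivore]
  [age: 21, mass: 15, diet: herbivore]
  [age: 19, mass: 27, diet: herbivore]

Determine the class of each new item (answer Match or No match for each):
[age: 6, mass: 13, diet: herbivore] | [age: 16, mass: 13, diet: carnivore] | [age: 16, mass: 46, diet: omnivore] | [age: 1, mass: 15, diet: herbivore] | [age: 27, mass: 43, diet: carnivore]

No match, No match, Match, No match, Match

All 'Match' examples share one property — mass ≥ 35 — and every 'No match' example lacks it.
[age: 6, mass: 13, diet: herbivore]: mass = 13 — does not pass, so No match. [age: 16, mass: 13, diet: carnivore]: mass = 13 — does not pass, so No match. [age: 16, mass: 46, diet: omnivore]: mass = 46 — qualifies, so Match. [age: 1, mass: 15, diet: herbivore]: mass = 15 — does not pass, so No match. [age: 27, mass: 43, diet: carnivore]: mass = 43 — qualifies, so Match.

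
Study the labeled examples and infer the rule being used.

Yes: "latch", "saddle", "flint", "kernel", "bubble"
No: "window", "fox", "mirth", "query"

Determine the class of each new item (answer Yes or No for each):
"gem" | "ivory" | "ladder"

No, No, Yes

The rule appears to be: contains 'l'.
"gem" — no 'l', hence No.
"ivory" — no 'l', hence No.
"ladder" — has 'l', hence Yes.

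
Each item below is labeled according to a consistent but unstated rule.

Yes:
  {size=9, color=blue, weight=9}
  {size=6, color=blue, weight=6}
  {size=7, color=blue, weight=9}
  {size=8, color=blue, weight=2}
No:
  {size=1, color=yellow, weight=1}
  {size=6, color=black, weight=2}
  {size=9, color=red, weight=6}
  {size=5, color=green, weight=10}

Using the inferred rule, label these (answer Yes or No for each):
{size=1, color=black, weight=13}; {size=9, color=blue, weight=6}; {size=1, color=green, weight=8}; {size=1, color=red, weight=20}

The distinguishing property — color is blue — holds for all the 'Yes' cases and none of the 'No' cases.
{size=1, color=black, weight=13} — color is black, hence No. {size=9, color=blue, weight=6} — color is blue, hence Yes. {size=1, color=green, weight=8} — color is green, hence No. {size=1, color=red, weight=20} — color is red, hence No.

No, Yes, No, No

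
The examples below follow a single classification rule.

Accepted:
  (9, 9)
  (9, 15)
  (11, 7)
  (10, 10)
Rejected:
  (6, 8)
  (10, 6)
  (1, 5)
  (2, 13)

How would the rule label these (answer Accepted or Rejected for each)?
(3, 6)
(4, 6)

Rejected, Rejected

The pattern is that an item is 'Accepted' exactly when: sum ≥ 18.
(3, 6) — 3+6 = 9, hence Rejected.
(4, 6) — 4+6 = 10, hence Rejected.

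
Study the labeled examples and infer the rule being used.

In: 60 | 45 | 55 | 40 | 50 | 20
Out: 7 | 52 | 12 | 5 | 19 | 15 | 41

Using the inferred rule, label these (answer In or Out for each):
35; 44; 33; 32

Rule: multiple of 5 AND at least 19. This holds for each 'In' example and fails for each 'Out' one.

In, Out, Out, Out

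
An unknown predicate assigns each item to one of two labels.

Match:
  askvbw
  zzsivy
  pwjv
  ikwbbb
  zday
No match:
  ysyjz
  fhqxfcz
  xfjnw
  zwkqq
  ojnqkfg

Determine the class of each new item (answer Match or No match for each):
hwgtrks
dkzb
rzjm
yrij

No match, Match, Match, Match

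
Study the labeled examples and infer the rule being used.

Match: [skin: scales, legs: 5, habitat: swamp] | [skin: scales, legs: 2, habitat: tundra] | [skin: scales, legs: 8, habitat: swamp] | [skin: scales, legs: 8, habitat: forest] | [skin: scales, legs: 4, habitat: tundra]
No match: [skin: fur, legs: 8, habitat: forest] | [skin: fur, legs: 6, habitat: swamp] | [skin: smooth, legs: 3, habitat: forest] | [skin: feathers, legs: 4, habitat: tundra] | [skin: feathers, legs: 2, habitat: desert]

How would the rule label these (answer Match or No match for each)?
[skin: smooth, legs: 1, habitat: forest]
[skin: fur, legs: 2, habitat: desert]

Every 'Match' example satisfies: skin is scales. None of the 'No match' examples do.
No match: [skin: smooth, legs: 1, habitat: forest], since skin is smooth. No match: [skin: fur, legs: 2, habitat: desert], since skin is fur.

No match, No match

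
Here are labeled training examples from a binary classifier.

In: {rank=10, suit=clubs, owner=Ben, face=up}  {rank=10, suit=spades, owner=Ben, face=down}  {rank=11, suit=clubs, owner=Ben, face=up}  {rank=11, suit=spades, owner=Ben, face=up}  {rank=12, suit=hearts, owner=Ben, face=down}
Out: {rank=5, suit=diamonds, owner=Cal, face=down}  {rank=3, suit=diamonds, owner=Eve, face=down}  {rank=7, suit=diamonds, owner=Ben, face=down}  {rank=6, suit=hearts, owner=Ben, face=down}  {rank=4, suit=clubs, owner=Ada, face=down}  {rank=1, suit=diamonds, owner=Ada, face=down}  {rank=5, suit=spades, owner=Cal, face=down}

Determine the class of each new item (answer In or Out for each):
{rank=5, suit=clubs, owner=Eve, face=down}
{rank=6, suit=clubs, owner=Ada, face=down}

The classifier is using: rank ≥ 10.

Out, Out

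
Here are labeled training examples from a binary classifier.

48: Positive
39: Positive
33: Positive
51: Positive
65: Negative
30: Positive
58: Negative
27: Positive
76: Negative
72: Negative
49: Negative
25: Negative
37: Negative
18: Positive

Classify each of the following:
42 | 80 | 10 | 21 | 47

Positive, Negative, Negative, Positive, Negative

Rule: multiple of 3 AND at most 51. This holds for each 'Positive' example and fails for each 'Negative' one.
Positive: 42, since 42 = 3·14, 42 ≤ 51.
Negative: 80, since 80 = 3·26 + 2, 80 > 51.
Negative: 10, since 10 = 3·3 + 1, 10 ≤ 51.
Positive: 21, since 21 = 3·7, 21 ≤ 51.
Negative: 47, since 47 = 3·15 + 2, 47 ≤ 51.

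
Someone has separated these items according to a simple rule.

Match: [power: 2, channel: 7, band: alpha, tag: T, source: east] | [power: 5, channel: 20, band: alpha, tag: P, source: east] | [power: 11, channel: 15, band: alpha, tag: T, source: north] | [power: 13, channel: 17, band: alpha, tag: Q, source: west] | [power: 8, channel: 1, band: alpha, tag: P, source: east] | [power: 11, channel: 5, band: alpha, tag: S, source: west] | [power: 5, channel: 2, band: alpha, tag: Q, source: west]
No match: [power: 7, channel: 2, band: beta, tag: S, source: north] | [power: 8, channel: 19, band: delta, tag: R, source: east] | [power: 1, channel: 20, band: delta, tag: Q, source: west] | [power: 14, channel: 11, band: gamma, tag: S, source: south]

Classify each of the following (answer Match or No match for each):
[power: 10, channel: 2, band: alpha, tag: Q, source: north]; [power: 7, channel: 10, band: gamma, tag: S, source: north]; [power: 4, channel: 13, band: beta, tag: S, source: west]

Match, No match, No match

Looking at the examples, the only property every 'Match' case has and every 'No match' case lacks is: band is alpha.
[power: 10, channel: 2, band: alpha, tag: Q, source: north] — band is alpha, hence Match.
[power: 7, channel: 10, band: gamma, tag: S, source: north] — band is gamma, hence No match.
[power: 4, channel: 13, band: beta, tag: S, source: west] — band is beta, hence No match.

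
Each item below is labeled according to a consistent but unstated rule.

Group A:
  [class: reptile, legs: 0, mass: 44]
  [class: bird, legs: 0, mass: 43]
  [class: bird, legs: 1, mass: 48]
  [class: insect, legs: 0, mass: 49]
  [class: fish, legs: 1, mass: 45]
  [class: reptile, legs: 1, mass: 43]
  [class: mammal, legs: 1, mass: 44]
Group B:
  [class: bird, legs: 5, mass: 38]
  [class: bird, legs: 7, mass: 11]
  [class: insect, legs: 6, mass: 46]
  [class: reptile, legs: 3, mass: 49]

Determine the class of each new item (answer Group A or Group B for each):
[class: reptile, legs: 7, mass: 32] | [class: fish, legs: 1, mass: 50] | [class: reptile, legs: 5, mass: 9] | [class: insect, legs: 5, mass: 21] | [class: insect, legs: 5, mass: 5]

Group B, Group A, Group B, Group B, Group B

The classifier is using: legs ≤ 1.
[class: reptile, legs: 7, mass: 32]: legs = 7 — doesn't qualify, so Group B. [class: fish, legs: 1, mass: 50]: legs = 1 — checks out, so Group A. [class: reptile, legs: 5, mass: 9]: legs = 5 — doesn't qualify, so Group B. [class: insect, legs: 5, mass: 21]: legs = 5 — doesn't qualify, so Group B. [class: insect, legs: 5, mass: 5]: legs = 5 — doesn't qualify, so Group B.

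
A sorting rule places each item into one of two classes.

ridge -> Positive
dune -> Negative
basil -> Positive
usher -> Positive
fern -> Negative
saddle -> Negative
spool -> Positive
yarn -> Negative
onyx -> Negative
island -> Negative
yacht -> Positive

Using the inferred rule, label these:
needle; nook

Every 'Positive' example satisfies: odd length. None of the 'Negative' examples do.
needle: Negative (length 6).
nook: Negative (length 4).

Negative, Negative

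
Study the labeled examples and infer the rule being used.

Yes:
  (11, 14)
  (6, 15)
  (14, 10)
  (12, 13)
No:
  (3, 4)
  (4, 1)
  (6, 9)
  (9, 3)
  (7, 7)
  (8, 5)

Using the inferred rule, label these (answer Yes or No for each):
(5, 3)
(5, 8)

No, No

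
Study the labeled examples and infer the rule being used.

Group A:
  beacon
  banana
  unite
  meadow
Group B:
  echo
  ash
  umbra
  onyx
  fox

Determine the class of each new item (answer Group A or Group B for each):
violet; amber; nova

'Group A' ⟺ has ≥ 3 vowels.
violet: 3 vowels, meets the rule → Group A.
amber: 2 vowels, doesn't qualify → Group B.
nova: 2 vowels, doesn't qualify → Group B.

Group A, Group B, Group B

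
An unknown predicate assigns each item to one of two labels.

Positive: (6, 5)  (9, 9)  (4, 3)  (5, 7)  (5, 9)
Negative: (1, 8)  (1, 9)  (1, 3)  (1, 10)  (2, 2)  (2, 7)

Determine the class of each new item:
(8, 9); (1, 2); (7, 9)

Positive, Negative, Positive

The simplest hypothesis consistent with all the labels is: first ≥ 3.
(8, 9) — first 8, hence Positive. (1, 2) — first 1, hence Negative. (7, 9) — first 7, hence Positive.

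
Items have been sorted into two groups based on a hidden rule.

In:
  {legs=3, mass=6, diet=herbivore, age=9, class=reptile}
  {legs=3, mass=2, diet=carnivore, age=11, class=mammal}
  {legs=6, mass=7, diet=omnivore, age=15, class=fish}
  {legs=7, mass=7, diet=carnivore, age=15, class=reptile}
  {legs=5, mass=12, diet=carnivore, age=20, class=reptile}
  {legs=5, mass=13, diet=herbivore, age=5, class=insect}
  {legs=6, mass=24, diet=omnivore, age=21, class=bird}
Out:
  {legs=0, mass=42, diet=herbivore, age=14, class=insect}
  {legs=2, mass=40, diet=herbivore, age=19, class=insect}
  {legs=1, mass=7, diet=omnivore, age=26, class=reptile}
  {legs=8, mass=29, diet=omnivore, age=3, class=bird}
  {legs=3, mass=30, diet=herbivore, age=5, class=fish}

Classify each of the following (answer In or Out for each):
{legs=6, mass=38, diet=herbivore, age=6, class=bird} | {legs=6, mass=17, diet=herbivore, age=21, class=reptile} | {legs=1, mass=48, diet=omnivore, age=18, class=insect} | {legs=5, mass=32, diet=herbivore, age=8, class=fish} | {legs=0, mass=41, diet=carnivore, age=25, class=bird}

Out, In, Out, Out, Out

'In' ⟺ mass ≤ 24 AND age ≤ 21.
{legs=6, mass=38, diet=herbivore, age=6, class=bird} — mass = 38, age = 6, hence Out.
{legs=6, mass=17, diet=herbivore, age=21, class=reptile} — mass = 17, age = 21, hence In.
{legs=1, mass=48, diet=omnivore, age=18, class=insect} — mass = 48, age = 18, hence Out.
{legs=5, mass=32, diet=herbivore, age=8, class=fish} — mass = 32, age = 8, hence Out.
{legs=0, mass=41, diet=carnivore, age=25, class=bird} — mass = 41, age = 25, hence Out.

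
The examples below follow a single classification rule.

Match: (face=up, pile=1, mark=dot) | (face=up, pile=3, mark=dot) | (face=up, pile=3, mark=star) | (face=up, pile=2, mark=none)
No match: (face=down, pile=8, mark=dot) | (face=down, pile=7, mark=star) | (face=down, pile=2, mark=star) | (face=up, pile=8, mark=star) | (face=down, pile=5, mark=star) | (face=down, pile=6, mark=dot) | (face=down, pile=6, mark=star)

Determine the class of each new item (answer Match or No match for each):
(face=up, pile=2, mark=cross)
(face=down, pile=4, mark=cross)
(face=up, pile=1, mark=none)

The simplest hypothesis consistent with all the labels is: face is up AND pile ≤ 3.

Match, No match, Match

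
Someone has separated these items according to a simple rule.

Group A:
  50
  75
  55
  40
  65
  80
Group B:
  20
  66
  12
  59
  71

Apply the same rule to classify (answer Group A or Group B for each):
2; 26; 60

Group B, Group B, Group A

The simplest hypothesis consistent with all the labels is: multiple of 5 AND at least 40.
2 — 2 = 5·0 + 2, 2 < 40, hence Group B. 26 — 26 = 5·5 + 1, 26 < 40, hence Group B. 60 — 60 = 5·12, 60 ≥ 40, hence Group A.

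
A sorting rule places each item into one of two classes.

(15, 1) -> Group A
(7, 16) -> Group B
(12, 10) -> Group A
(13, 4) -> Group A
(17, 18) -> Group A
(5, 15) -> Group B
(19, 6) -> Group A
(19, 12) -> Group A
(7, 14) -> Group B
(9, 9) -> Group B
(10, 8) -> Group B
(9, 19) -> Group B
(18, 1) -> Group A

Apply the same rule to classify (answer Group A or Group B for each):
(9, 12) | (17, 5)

Group B, Group A

The distinguishing property — first ≥ 12 — holds for all the 'Group A' cases and none of the 'Group B' cases.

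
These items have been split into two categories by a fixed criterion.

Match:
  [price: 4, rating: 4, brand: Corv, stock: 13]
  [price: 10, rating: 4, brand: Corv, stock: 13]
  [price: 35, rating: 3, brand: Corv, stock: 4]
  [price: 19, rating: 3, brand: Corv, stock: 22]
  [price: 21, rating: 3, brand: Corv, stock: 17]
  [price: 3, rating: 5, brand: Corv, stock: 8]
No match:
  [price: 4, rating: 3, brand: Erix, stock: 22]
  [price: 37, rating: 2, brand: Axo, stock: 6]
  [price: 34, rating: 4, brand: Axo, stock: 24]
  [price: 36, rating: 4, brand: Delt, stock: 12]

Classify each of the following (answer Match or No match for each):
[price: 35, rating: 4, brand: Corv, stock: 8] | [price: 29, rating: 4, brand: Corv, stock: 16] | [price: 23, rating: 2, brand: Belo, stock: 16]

Match, Match, No match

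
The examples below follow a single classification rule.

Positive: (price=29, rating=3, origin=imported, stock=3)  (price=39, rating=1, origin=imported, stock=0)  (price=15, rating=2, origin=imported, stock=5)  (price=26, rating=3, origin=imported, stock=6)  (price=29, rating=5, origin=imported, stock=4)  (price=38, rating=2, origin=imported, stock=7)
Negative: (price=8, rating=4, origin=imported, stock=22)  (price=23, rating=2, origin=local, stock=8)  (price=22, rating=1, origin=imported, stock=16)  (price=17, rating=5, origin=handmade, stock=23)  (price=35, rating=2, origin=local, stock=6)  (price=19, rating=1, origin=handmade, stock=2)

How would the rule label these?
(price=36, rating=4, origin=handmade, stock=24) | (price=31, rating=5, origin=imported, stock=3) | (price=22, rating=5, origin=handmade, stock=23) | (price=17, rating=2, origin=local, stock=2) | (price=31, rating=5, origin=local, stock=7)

'Positive' ⟺ origin is imported AND stock ≤ 7.
(price=36, rating=4, origin=handmade, stock=24) → origin is handmade, stock = 24 → Negative.
(price=31, rating=5, origin=imported, stock=3) → origin is imported, stock = 3 → Positive.
(price=22, rating=5, origin=handmade, stock=23) → origin is handmade, stock = 23 → Negative.
(price=17, rating=2, origin=local, stock=2) → origin is local, stock = 2 → Negative.
(price=31, rating=5, origin=local, stock=7) → origin is local, stock = 7 → Negative.

Negative, Positive, Negative, Negative, Negative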